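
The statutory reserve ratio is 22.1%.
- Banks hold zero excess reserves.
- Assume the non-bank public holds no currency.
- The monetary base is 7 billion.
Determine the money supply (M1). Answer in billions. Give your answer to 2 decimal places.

With no currency drain or excess reserves, the money multiplier is m = 1/rr = 1/0.221 ≈ 4.5249.
Money supply M = m × MB = 4.5249 × 7 = 31.6743 billion.

31.67 billion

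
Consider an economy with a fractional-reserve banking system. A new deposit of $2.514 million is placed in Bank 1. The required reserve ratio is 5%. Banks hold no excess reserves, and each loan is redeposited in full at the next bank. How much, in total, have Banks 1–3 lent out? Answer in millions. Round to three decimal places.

Bank i lends (1 − rr)^i of the original deposit: Bank 1 lends 2.514·0.9500 = 2.3883, Bank 2 lends 2.514·0.9500² ≈ 2.2689, and so on.
Summing a geometric series: total = 2.514·[0.9500·(1 − 0.9500^3) / (1 − 0.9500)] ≈ 6.8126 million.

$6.813 million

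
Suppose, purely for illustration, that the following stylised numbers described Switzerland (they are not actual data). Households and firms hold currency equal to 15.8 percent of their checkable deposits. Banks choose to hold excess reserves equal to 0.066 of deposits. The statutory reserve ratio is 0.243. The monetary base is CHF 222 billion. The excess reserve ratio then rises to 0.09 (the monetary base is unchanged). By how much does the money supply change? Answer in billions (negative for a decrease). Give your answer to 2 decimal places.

Initially m₁ = (1 + 0.158) / (0.243 + 0.066 + 0.158) ≈ 2.479657, so M₁ = 2.479657 × 222 ≈ 550.4839 billion.
After the change m₂ = (1 + 0.158) / (0.243 + 0.09 + 0.158) ≈ 2.358452, so M₂ = 2.358452 × 222 ≈ 523.5763 billion.
ΔM = M₂ − M₁ = 523.5763 − 550.4839 = -26.9076 billion.

-26.91 billion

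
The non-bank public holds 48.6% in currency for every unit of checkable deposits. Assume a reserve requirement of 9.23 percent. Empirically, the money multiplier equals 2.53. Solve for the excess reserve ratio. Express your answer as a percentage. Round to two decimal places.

Using m = 2.53. Since m = (1 + c)/(c + rr + e), the denominator satisfies c + rr + e = (1 + c)/m = (1 + 0.486) / 2.53 ≈ 0.587352.
With c = 0.486 and rr = 0.0923, the excess reserve ratio is 0.587352 − 0.486 − 0.0923 = 0.009052.

0.91%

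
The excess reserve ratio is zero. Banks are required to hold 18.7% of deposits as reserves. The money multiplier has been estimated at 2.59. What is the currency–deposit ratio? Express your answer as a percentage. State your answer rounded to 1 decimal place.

Using m = 2.59. From m = (1 + c)/(c + rr + e), rearranging gives 1 + c = m·(c + rr + e), so c·(1 − m) = m·(rr + e) − 1.
Hence c = [m·(rr + e) − 1]/(1 − m) = [2.59 × (0.187 + 0) − 1] / (1 − 2.59) ≈ 0.324321.

32.4%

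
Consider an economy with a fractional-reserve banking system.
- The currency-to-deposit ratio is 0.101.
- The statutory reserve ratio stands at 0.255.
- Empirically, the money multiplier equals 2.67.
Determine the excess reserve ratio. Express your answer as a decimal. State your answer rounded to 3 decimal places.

0.056

Using m = 2.67. Since m = (1 + c)/(c + rr + e), the denominator satisfies c + rr + e = (1 + c)/m = (1 + 0.101) / 2.67 ≈ 0.412360.
With c = 0.101 and rr = 0.255, the excess reserve ratio is 0.412360 − 0.101 − 0.255 = 0.05636.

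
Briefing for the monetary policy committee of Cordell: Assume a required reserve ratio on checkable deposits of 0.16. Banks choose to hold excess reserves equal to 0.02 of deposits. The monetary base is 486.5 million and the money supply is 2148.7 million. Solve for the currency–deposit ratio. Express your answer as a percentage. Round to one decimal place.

Using m = M/MB = 2148.7/486.5 ≈ 4.416650. From m = (1 + c)/(c + rr + e), rearranging gives 1 + c = m·(c + rr + e), so c·(1 − m) = m·(rr + e) − 1.
Hence c = [m·(rr + e) − 1]/(1 − m) = [4.416650 × (0.16 + 0.02) − 1] / (1 − 4.416650) ≈ 0.060001.

6.0%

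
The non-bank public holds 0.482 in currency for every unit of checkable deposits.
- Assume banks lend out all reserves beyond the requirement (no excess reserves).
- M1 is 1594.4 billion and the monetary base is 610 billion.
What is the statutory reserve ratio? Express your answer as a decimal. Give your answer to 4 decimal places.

0.0850

Using m = M/MB = 1594.4/610 ≈ 2.613770. Since m = (1 + c)/(c + rr + e), the denominator satisfies c + rr + e = (1 + c)/m = (1 + 0.482) / 2.613770 ≈ 0.566997.
With c = 0.482 and e = 0, the statutory reserve ratio is 0.566997 − 0.482 − 0 = 0.084997.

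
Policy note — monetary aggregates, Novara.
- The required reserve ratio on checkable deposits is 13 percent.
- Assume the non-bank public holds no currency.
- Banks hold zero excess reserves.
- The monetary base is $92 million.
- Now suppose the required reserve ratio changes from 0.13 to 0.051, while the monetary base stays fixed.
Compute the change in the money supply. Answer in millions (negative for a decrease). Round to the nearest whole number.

$1096 million

Initially m₁ = 1 / (0.13) ≈ 7.6923, so M₁ = 7.6923 × 92 = 707.6916 million.
After the change m₂ = 1 / (0.051) ≈ 19.6078, so M₂ = 19.6078 × 92 = 1803.9176 million.
ΔM = M₂ − M₁ = 1803.9176 − 707.6916 = 1096.226 million.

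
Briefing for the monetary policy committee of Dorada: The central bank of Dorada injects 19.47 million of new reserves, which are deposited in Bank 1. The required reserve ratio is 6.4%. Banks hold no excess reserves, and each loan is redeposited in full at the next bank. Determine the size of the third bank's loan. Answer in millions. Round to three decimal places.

Each bank lends a fraction (1 − rr) = 0.9360 of the deposit it receives, so Bank 3 receives 19.47·0.9360^2 and lends 19.47·0.9360^3 ≈ 15.9659 million.

15.966 million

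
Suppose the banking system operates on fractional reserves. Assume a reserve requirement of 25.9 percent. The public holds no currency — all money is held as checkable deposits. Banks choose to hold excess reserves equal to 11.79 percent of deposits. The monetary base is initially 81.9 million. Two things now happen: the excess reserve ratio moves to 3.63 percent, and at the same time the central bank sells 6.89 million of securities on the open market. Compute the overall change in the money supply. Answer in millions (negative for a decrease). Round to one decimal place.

Before: m₁ = 1 / (0.259 + 0.1179) ≈ 2.6532, MB₁ = 81.9, so M₁ = 2.6532 × 81.9 ≈ 217.2971 million.
After: m₂ = 1 / (0.259 + 0.0363) ≈ 3.3864, MB₂ = 81.9 − 6.89 = 75.01, so M₂ = 3.3864 × 75.01 ≈ 254.0139 million.
ΔM = M₂ − M₁ = 254.0139 − 217.2971 = 36.7168 million.

36.7 million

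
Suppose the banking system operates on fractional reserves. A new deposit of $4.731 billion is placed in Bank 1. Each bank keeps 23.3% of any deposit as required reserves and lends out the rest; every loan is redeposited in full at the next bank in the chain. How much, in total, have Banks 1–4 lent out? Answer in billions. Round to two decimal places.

$10.18 billion

Bank i lends (1 − rr)^i of the original deposit: Bank 1 lends 4.731·0.7670 ≈ 3.6287, Bank 2 lends 4.731·0.7670² ≈ 2.7832, and so on.
Summing a geometric series: total = 4.731·[0.7670·(1 − 0.7670^4) / (1 − 0.7670)] ≈ 10.1839 billion.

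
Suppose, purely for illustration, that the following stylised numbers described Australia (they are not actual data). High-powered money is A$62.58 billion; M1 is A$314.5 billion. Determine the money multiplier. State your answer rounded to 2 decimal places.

The money multiplier is m = M / MB = 314.5 / 62.58 ≈ 5.02557.

5.03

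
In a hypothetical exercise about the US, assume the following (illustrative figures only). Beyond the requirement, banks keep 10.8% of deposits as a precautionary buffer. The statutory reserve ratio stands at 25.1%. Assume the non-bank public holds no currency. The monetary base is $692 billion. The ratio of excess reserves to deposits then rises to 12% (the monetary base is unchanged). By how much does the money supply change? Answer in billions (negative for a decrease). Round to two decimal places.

Initially m₁ = 1 / (0.251 + 0.108) ≈ 2.785515, so M₁ = 2.785515 × 692 ≈ 1927.5764 billion.
After the change m₂ = 1 / (0.251 + 0.12) ≈ 2.695418, so M₂ = 2.695418 × 692 ≈ 1865.2293 billion.
ΔM = M₂ − M₁ = 1865.2293 − 1927.5764 = -62.3471 billion.

-62.35 billion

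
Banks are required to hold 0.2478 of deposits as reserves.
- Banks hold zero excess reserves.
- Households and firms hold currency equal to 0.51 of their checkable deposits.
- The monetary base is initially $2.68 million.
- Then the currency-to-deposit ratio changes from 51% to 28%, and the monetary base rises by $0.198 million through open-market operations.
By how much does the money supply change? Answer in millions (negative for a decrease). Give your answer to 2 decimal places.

Before: m₁ = (1 + 0.51) / (0.2478 + 0.51) ≈ 1.9926, MB₁ = 2.68, so M₁ = 1.9926 × 2.68 ≈ 5.3402 million.
After: m₂ = (1 + 0.28) / (0.2478 + 0.28) ≈ 2.4252, MB₂ = 2.68 + 0.198 = 2.878, so M₂ = 2.4252 × 2.878 ≈ 6.9797 million.
ΔM = M₂ − M₁ = 6.9797 − 5.3402 = 1.6395 million.

$1.64 million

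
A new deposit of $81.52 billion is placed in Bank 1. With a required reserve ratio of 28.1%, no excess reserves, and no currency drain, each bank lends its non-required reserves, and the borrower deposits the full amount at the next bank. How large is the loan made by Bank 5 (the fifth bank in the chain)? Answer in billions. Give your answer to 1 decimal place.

$15.7 billion

Each bank lends a fraction (1 − rr) = 0.7190 of the deposit it receives, so Bank 5 receives 81.52·0.7190^4 and lends 81.52·0.7190^5 ≈ 15.6642 billion.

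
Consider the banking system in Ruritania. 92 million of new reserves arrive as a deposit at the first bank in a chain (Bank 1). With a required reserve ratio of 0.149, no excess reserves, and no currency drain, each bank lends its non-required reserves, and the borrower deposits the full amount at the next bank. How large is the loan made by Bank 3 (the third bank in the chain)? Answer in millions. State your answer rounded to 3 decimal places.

Each bank lends a fraction (1 − rr) = 0.8510 of the deposit it receives, so Bank 3 receives 92·0.8510^2 and lends 92·0.8510^3 ≈ 56.6991 million.

56.699 million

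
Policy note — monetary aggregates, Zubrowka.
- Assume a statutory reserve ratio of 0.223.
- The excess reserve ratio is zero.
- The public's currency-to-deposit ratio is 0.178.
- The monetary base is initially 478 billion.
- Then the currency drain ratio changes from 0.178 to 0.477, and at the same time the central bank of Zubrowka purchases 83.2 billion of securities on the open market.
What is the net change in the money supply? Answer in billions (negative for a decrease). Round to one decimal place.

Before: m₁ = (1 + 0.178) / (0.223 + 0.178) ≈ 2.93766, MB₁ = 478, so M₁ = 2.93766 × 478 ≈ 1404.2015 billion.
After: m₂ = (1 + 0.477) / (0.223 + 0.477) = 2.11, MB₂ = 478 + 83.2 = 561.2, so M₂ = 2.11 × 561.2 = 1184.132 billion.
ΔM = M₂ − M₁ = 1184.132 − 1404.2015 = -220.0695 billion.

-220.1 billion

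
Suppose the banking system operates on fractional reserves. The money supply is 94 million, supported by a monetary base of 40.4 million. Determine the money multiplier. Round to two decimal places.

The money multiplier is m = M / MB = 94 / 40.4 ≈ 2.32673.

2.33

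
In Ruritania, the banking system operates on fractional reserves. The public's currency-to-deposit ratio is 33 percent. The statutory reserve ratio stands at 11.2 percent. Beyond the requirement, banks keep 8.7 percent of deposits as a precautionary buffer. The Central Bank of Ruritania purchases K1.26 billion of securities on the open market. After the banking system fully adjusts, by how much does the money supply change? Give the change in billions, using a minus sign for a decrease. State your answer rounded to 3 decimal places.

The money multiplier is m = (1 + c) / (rr + e + c) = (1 + 0.33) / (0.112 + 0.087 + 0.33) ≈ 2.51418.
The purchase adds 1.26 billion of base, so ΔM = m × ΔMB = 2.51418 × (+1.26) ≈ 3.1679 billion.

K3.168 billion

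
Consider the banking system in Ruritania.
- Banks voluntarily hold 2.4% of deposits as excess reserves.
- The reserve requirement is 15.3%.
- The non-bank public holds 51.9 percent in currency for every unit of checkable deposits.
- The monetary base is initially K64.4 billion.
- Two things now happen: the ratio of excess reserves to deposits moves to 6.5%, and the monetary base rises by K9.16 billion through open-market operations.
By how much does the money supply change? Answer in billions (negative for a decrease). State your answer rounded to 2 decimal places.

K11.06 billion

Before: m₁ = (1 + 0.519) / (0.153 + 0.024 + 0.519) ≈ 2.18247, MB₁ = 64.4, so M₁ = 2.18247 × 64.4 ≈ 140.5511 billion.
After: m₂ = (1 + 0.519) / (0.153 + 0.065 + 0.519) ≈ 2.06106, MB₂ = 64.4 + 9.16 = 73.56, so M₂ = 2.06106 × 73.56 ≈ 151.6116 billion.
ΔM = M₂ − M₁ = 151.6116 − 140.5511 = 11.0605 billion.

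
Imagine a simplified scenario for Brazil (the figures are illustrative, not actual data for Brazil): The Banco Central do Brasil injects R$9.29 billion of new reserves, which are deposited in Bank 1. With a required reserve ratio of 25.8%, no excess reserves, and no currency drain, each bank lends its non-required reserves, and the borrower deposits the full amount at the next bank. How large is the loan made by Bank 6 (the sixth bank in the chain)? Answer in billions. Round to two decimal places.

R$1.55 billion

Each bank lends a fraction (1 − rr) = 0.7420 of the deposit it receives, so Bank 6 receives 9.29·0.7420^5 and lends 9.29·0.7420^6 ≈ 1.5504 billion.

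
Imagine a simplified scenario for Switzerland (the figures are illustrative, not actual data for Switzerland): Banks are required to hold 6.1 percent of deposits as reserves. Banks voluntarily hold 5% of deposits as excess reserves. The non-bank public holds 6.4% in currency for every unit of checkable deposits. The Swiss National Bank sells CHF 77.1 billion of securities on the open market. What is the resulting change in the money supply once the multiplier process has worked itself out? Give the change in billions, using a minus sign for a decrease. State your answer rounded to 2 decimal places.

The money multiplier is m = (1 + c) / (rr + e + c) = (1 + 0.064) / (0.061 + 0.05 + 0.064) = 6.08.
The sale removes 77.1 billion of base, so ΔM = m × ΔMB = 6.08 × (−77.1) = -468.768 billion.

-468.77 billion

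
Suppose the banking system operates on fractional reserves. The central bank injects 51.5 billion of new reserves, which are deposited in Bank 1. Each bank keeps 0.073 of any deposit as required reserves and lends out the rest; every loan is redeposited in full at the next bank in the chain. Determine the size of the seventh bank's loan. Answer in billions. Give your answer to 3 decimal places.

30.295 billion

Each bank lends a fraction (1 − rr) = 0.9270 of the deposit it receives, so Bank 7 receives 51.5·0.9270^6 and lends 51.5·0.9270^7 ≈ 30.2946 billion.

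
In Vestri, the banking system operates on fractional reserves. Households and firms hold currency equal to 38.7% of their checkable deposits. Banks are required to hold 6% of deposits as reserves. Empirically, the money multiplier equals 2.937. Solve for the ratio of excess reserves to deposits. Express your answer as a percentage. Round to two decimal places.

2.53%

Using m = 2.937. Since m = (1 + c)/(c + rr + e), the denominator satisfies c + rr + e = (1 + c)/m = (1 + 0.387) / 2.937 ≈ 0.472251.
With c = 0.387 and rr = 0.06, the ratio of excess reserves to deposits is 0.472251 − 0.387 − 0.06 = 0.025251.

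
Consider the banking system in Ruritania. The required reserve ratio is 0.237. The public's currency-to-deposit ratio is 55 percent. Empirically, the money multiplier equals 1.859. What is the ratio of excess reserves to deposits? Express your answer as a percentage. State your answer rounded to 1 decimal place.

Using m = 1.859. Since m = (1 + c)/(c + rr + e), the denominator satisfies c + rr + e = (1 + c)/m = (1 + 0.55) / 1.859 ≈ 0.833782.
With c = 0.55 and rr = 0.237, the ratio of excess reserves to deposits is 0.833782 − 0.55 − 0.237 = 0.046782.

4.7%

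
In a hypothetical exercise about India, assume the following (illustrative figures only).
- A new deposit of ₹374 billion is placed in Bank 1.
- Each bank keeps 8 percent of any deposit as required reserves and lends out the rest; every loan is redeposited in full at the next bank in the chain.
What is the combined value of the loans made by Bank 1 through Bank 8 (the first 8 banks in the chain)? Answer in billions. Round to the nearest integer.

Bank i lends (1 − rr)^i of the original deposit: Bank 1 lends 374·0.9200 = 344.0800, Bank 2 lends 374·0.9200² = 316.5536, and so on.
Summing a geometric series: total = 374·[0.9200·(1 − 0.9200^8) / (1 − 0.9200)] ≈ 2093.6456 billion.

₹2094 billion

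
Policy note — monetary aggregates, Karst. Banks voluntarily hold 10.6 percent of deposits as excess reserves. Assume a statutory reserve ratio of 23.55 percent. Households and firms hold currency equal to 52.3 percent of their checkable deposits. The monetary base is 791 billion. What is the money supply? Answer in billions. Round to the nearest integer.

The money multiplier is m = (1 + c) / (rr + e + c) = (1 + 0.523) / (0.2355 + 0.106 + 0.523) ≈ 1.7617.
So M = m × MB = 1.7617 × 791 = 1393.5047 billion.

1394 billion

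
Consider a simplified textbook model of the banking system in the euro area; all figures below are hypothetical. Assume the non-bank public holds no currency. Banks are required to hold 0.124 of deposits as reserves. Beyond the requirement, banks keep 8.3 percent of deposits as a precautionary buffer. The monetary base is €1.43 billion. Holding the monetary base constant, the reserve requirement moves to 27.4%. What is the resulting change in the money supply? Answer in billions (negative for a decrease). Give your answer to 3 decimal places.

-2.903 billion

Initially m₁ = 1 / (0.124 + 0.083) ≈ 4.83092, so M₁ = 4.83092 × 1.43 ≈ 6.9082 billion.
After the change m₂ = 1 / (0.274 + 0.083) ≈ 2.80112, so M₂ = 2.80112 × 1.43 ≈ 4.0056 billion.
ΔM = M₂ − M₁ = 4.0056 − 6.9082 = -2.9026 billion.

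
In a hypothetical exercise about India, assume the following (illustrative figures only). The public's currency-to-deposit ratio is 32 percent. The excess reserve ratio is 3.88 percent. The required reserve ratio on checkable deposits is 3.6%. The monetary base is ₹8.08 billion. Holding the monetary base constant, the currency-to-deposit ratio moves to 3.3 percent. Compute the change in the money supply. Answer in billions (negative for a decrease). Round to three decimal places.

Initially m₁ = (1 + 0.32) / (0.036 + 0.0388 + 0.32) ≈ 3.34347, so M₁ = 3.34347 × 8.08 ≈ 27.0152 billion.
After the change m₂ = (1 + 0.033) / (0.036 + 0.0388 + 0.033) ≈ 9.58256, so M₂ = 9.58256 × 8.08 ≈ 77.4271 billion.
ΔM = M₂ − M₁ = 77.4271 − 27.0152 = 50.4119 billion.

₹50.412 billion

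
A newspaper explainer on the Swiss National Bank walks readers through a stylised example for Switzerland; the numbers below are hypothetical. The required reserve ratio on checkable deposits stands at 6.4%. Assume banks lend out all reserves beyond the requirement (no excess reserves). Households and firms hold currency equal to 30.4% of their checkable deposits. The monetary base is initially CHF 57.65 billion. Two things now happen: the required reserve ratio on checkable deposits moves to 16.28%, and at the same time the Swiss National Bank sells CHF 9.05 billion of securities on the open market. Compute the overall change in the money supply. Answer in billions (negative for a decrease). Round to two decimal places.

Before: m₁ = (1 + 0.304) / (0.064 + 0.304) ≈ 3.54348, MB₁ = 57.65, so M₁ = 3.54348 × 57.65 ≈ 204.2816 billion.
After: m₂ = (1 + 0.304) / (0.1628 + 0.304) ≈ 2.79349, MB₂ = 57.65 − 9.05 = 48.6, so M₂ = 2.79349 × 48.6 ≈ 135.7636 billion.
ΔM = M₂ − M₁ = 135.7636 − 204.2816 = -68.518 billion.

-68.52 billion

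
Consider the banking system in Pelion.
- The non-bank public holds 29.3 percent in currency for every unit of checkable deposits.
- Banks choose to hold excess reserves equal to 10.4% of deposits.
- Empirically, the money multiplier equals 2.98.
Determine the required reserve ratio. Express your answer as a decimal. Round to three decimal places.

0.037

Using m = 2.98. Since m = (1 + c)/(c + rr + e), the denominator satisfies c + rr + e = (1 + c)/m = (1 + 0.293) / 2.98 ≈ 0.433893.
With c = 0.293 and e = 0.104, the required reserve ratio is 0.433893 − 0.293 − 0.104 = 0.036893.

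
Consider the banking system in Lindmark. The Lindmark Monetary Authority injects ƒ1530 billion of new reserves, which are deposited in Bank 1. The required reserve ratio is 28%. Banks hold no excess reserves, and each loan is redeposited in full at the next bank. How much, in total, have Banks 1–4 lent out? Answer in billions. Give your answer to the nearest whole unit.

ƒ2877 billion

Bank i lends (1 − rr)^i of the original deposit: Bank 1 lends 1530·0.7200 = 1101.6000, Bank 2 lends 1530·0.7200² = 793.1520, and so on.
Summing a geometric series: total = 1530·[0.7200·(1 − 0.7200^4) / (1 − 0.7200)] ≈ 2876.9914 billion.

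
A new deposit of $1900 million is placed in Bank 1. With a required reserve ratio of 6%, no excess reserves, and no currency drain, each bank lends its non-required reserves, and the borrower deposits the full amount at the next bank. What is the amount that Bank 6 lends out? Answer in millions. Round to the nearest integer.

Each bank lends a fraction (1 − rr) = 0.9400 of the deposit it receives, so Bank 6 receives 1900·0.9400^5 and lends 1900·0.9400^6 ≈ 1310.7526 million.

$1311 million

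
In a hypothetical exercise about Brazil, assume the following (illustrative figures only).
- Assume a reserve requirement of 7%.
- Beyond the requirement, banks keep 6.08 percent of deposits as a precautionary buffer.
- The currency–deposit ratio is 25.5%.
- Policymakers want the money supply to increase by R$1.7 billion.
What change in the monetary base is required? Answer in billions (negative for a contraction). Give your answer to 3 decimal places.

The money multiplier is m = (1 + c) / (rr + e + c) = (1 + 0.255) / (0.07 + 0.0608 + 0.255) ≈ 3.25298.
ΔMB = ΔM / m = (+1.7) / 3.25298 ≈ 0.5226 billion.

R$0.523 billion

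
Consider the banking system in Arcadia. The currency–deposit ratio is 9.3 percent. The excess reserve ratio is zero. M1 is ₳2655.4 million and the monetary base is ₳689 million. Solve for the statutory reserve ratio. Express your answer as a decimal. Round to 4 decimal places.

0.1906

Using m = M/MB = 2655.4/689 ≈ 3.853991. Since m = (1 + c)/(c + rr + e), the denominator satisfies c + rr + e = (1 + c)/m = (1 + 0.093) / 3.853991 ≈ 0.283602.
With c = 0.093 and e = 0, the statutory reserve ratio is 0.283602 − 0.093 − 0 = 0.190602.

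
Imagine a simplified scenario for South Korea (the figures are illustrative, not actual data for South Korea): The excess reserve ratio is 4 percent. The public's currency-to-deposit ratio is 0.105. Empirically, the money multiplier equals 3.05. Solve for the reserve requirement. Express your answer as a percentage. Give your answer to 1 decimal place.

21.7%

Using m = 3.05. Since m = (1 + c)/(c + rr + e), the denominator satisfies c + rr + e = (1 + c)/m = (1 + 0.105) / 3.05 ≈ 0.362295.
With c = 0.105 and e = 0.04, the reserve requirement is 0.362295 − 0.105 − 0.04 = 0.217295.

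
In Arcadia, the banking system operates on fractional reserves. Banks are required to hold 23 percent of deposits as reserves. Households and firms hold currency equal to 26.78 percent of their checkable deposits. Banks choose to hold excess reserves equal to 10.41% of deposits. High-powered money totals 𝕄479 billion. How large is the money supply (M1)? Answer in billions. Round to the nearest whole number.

𝕄1009 billion

The money multiplier is m = (1 + c) / (rr + e + c) = (1 + 0.2678) / (0.23 + 0.1041 + 0.2678) ≈ 2.1063.
So M = m × MB = 2.1063 × 479 = 1008.9177 billion.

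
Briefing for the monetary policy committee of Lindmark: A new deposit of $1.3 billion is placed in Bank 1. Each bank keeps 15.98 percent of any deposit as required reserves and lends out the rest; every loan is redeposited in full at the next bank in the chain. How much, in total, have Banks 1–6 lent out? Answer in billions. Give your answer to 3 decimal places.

Bank i lends (1 − rr)^i of the original deposit: Bank 1 lends 1.3·0.8402 ≈ 1.0923, Bank 2 lends 1.3·0.8402² ≈ 0.9177, and so on.
Summing a geometric series: total = 1.3·[0.8402·(1 − 0.8402^6) / (1 − 0.8402)] ≈ 4.4306 billion.

$4.431 billion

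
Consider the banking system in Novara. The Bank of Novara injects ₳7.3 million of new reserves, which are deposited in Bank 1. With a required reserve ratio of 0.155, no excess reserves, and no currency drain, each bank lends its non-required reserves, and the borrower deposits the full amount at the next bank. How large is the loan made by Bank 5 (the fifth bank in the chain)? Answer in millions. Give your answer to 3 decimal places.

₳3.145 million

Each bank lends a fraction (1 − rr) = 0.8450 of the deposit it receives, so Bank 5 receives 7.3·0.8450^4 and lends 7.3·0.8450^5 ≈ 3.1449 million.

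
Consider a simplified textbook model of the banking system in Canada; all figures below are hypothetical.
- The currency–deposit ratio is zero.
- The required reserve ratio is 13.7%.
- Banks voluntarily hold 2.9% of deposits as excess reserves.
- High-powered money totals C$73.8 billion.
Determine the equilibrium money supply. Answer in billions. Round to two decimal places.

The money multiplier is m = 1 / (rr + e) = 1 / (0.137 + 0.029) ≈ 6.02410.
So M = m × MB = 6.02410 × 73.8 ≈ 444.5786 billion.

C$444.58 billion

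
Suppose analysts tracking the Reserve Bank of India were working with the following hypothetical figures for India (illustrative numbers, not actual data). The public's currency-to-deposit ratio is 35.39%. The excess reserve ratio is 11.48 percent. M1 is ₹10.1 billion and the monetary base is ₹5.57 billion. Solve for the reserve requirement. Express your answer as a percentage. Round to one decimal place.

Using m = M/MB = 10.1/5.57 ≈ 1.813285. Since m = (1 + c)/(c + rr + e), the denominator satisfies c + rr + e = (1 + c)/m = (1 + 0.3539) / 1.813285 ≈ 0.746656.
With c = 0.3539 and e = 0.1148, the reserve requirement is 0.746656 − 0.3539 − 0.1148 = 0.277956.

27.8%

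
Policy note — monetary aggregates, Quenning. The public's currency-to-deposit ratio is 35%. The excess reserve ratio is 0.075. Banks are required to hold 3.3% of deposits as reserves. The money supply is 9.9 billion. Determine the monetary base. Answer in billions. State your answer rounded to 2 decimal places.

The money multiplier is m = (1 + c) / (rr + e + c) = (1 + 0.35) / (0.033 + 0.075 + 0.35) ≈ 2.9476.
MB = M / m = 9.9 / 2.9476 ≈ 3.3587 billion.

3.36 billion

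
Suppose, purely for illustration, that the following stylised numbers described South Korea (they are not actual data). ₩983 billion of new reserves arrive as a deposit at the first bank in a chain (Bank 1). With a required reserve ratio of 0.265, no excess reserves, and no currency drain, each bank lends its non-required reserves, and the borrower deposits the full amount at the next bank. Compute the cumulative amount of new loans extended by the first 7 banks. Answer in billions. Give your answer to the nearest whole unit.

₩2410 billion

Bank i lends (1 − rr)^i of the original deposit: Bank 1 lends 983·0.7350 = 722.5050, Bank 2 lends 983·0.7350² ≈ 531.0412, and so on.
Summing a geometric series: total = 983·[0.7350·(1 − 0.7350^7) / (1 − 0.7350)] ≈ 2410.4927 billion.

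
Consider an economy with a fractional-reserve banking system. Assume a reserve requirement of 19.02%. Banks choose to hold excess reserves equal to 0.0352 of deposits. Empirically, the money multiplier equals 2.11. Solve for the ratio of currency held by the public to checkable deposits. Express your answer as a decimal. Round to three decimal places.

0.472

Using m = 2.11. From m = (1 + c)/(c + rr + e), rearranging gives 1 + c = m·(c + rr + e), so c·(1 − m) = m·(rr + e) − 1.
Hence c = [m·(rr + e) − 1]/(1 − m) = [2.11 × (0.1902 + 0.0352) − 1] / (1 − 2.11) ≈ 0.472438.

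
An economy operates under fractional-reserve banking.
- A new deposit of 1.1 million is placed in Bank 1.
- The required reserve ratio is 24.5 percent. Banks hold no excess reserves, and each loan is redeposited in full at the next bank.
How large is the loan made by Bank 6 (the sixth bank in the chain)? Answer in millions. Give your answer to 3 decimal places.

0.204 million

Each bank lends a fraction (1 − rr) = 0.7550 of the deposit it receives, so Bank 6 receives 1.1·0.7550^5 and lends 1.1·0.7550^6 ≈ 0.2037 million.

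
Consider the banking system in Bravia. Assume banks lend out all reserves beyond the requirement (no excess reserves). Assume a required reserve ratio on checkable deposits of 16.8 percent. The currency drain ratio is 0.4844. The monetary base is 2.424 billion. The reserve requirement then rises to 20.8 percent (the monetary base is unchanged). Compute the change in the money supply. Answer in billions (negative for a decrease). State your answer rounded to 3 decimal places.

-0.319 billion

Initially m₁ = (1 + 0.4844) / (0.168 + 0.4844) ≈ 2.27529, so M₁ = 2.27529 × 2.424 ≈ 5.5153 billion.
After the change m₂ = (1 + 0.4844) / (0.208 + 0.4844) ≈ 2.14385, so M₂ = 2.14385 × 2.424 ≈ 5.1967 billion.
ΔM = M₂ − M₁ = 5.1967 − 5.5153 = -0.3186 billion.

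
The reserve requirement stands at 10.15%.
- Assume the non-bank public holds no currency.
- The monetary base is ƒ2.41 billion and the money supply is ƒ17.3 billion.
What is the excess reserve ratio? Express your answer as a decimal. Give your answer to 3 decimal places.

0.038

Using m = M/MB = 17.3/2.41 ≈ 7.178423. Since m = (1 + c)/(c + rr + e), the denominator satisfies c + rr + e = (1 + c)/m = (1 + 0) / 7.178423 ≈ 0.139306.
With c = 0 and rr = 0.1015, the excess reserve ratio is 0.139306 − 0 − 0.1015 = 0.037806.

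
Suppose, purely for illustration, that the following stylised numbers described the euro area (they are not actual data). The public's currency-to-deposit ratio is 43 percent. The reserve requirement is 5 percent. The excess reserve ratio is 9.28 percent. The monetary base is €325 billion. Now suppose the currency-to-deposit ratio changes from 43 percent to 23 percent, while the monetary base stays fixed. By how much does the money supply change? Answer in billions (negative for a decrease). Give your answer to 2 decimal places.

€260.93 billion

Initially m₁ = (1 + 0.43) / (0.05 + 0.0928 + 0.43) ≈ 2.496508, so M₁ = 2.496508 × 325 = 811.3651 billion.
After the change m₂ = (1 + 0.23) / (0.05 + 0.0928 + 0.23) ≈ 3.299356, so M₂ = 3.299356 × 325 = 1072.2907 billion.
ΔM = M₂ − M₁ = 1072.2907 − 811.3651 = 260.9256 billion.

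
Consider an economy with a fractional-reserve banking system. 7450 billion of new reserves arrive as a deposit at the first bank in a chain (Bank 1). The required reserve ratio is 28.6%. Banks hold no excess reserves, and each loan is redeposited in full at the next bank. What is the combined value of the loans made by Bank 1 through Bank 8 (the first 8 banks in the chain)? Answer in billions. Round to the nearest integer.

Bank i lends (1 − rr)^i of the original deposit: Bank 1 lends 7450·0.7140 = 5319.3000, Bank 2 lends 7450·0.7140² = 3797.9802, and so on.
Summing a geometric series: total = 7450·[0.7140·(1 − 0.7140^8) / (1 − 0.7140)] ≈ 17342.7066 billion.

17343 billion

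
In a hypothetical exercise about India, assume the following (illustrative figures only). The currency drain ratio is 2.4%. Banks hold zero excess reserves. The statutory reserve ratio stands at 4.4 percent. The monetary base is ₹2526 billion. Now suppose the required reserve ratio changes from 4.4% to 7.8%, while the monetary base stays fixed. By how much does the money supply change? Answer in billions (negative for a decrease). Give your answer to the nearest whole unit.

-12680 billion

Initially m₁ = (1 + 0.024) / (0.044 + 0.024) ≈ 15.05882, so M₁ = 15.05882 × 2526 ≈ 38038.5793 billion.
After the change m₂ = (1 + 0.024) / (0.078 + 0.024) ≈ 10.03922, so M₂ = 10.03922 × 2526 ≈ 25359.0697 billion.
ΔM = M₂ − M₁ = 25359.0697 − 38038.5793 = -12679.5096 billion.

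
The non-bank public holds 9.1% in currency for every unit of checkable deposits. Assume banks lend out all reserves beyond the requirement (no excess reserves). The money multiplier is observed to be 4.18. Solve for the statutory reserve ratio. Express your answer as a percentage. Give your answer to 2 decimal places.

17.00%

Using m = 4.18. Since m = (1 + c)/(c + rr + e), the denominator satisfies c + rr + e = (1 + c)/m = (1 + 0.091) / 4.18 ≈ 0.261005.
With c = 0.091 and e = 0, the statutory reserve ratio is 0.261005 − 0.091 − 0 = 0.170005.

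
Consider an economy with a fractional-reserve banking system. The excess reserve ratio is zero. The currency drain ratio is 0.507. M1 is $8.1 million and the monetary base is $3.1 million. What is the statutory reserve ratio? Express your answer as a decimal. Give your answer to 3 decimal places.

Using m = M/MB = 8.1/3.1 ≈ 2.612903. Since m = (1 + c)/(c + rr + e), the denominator satisfies c + rr + e = (1 + c)/m = (1 + 0.507) / 2.612903 ≈ 0.576753.
With c = 0.507 and e = 0, the statutory reserve ratio is 0.576753 − 0.507 − 0 = 0.069753.

0.070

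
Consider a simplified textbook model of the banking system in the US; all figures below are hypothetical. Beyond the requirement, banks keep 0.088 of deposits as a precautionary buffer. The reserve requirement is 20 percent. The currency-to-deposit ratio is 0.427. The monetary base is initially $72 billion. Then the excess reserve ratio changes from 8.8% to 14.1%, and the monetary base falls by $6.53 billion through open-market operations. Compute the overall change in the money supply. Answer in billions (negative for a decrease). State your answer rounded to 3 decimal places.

Before: m₁ = (1 + 0.427) / (0.2 + 0.088 + 0.427) ≈ 1.995804, MB₁ = 72, so M₁ = 1.995804 × 72 ≈ 143.6979 billion.
After: m₂ = (1 + 0.427) / (0.2 + 0.141 + 0.427) ≈ 1.858073, MB₂ = 72 − 6.53 = 65.47, so M₂ = 1.858073 × 65.47 ≈ 121.648 billion.
ΔM = M₂ − M₁ = 121.648 − 143.6979 = -22.0499 billion.

-22.050 billion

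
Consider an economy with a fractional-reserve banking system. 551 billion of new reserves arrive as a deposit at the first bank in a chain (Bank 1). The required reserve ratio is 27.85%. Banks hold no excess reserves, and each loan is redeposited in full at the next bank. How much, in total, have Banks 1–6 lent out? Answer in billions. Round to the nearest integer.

Bank i lends (1 − rr)^i of the original deposit: Bank 1 lends 551·0.7215 = 397.5465, Bank 2 lends 551·0.7215² ≈ 286.8298, and so on.
Summing a geometric series: total = 551·[0.7215·(1 − 0.7215^6) / (1 − 0.7215)] ≈ 1226.0925 billion.

1226 billion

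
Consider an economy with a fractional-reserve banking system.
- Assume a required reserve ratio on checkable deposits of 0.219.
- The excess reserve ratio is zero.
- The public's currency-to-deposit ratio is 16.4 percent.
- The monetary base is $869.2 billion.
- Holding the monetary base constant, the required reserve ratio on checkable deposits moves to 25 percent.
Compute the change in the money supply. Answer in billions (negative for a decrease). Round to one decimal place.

Initially m₁ = (1 + 0.164) / (0.219 + 0.164) ≈ 3.03916, so M₁ = 3.03916 × 869.2 ≈ 2641.6379 billion.
After the change m₂ = (1 + 0.164) / (0.25 + 0.164) ≈ 2.81159, so M₂ = 2.81159 × 869.2 ≈ 2443.834 billion.
ΔM = M₂ − M₁ = 2443.834 − 2641.6379 = -197.8039 billion.

-197.8 billion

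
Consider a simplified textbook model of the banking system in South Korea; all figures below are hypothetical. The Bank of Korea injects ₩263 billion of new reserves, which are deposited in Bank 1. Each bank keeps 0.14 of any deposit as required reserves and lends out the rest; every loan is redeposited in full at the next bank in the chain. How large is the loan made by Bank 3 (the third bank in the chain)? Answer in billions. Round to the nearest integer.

₩167 billion

Each bank lends a fraction (1 − rr) = 0.8600 of the deposit it receives, so Bank 3 receives 263·0.8600^2 and lends 263·0.8600^3 ≈ 167.2827 billion.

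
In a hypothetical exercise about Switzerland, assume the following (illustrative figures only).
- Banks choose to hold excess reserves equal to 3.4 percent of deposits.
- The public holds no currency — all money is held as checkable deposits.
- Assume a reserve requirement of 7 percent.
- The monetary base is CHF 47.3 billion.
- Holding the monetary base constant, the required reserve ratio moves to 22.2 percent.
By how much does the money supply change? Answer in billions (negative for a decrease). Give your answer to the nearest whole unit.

Initially m₁ = 1 / (0.07 + 0.034) ≈ 9.6154, so M₁ = 9.6154 × 47.3 ≈ 454.8084 billion.
After the change m₂ = 1 / (0.222 + 0.034) ≈ 3.9062, so M₂ = 3.9062 × 47.3 ≈ 184.7633 billion.
ΔM = M₂ − M₁ = 184.7633 − 454.8084 = -270.0451 billion.

-270 billion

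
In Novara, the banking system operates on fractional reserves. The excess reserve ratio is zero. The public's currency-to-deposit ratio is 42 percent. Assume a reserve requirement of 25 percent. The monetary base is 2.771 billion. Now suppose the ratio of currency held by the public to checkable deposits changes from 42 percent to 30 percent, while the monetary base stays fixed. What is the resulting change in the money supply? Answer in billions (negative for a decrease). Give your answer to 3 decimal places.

0.677 billion

Initially m₁ = (1 + 0.42) / (0.25 + 0.42) ≈ 2.11940, so M₁ = 2.11940 × 2.771 ≈ 5.8729 billion.
After the change m₂ = (1 + 0.3) / (0.25 + 0.3) ≈ 2.36364, so M₂ = 2.36364 × 2.771 ≈ 6.5496 billion.
ΔM = M₂ − M₁ = 6.5496 − 5.8729 = 0.6767 billion.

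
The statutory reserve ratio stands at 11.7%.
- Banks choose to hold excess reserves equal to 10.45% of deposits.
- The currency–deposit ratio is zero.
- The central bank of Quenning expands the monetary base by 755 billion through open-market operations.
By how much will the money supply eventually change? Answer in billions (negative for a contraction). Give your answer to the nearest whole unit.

3409 billion

The money multiplier is m = 1 / (rr + e) = 1 / (0.117 + 0.1045) ≈ 4.5147.
The purchase adds 755 billion of base, so ΔM = m × ΔMB = 4.5147 × (+755) = 3408.5985 billion.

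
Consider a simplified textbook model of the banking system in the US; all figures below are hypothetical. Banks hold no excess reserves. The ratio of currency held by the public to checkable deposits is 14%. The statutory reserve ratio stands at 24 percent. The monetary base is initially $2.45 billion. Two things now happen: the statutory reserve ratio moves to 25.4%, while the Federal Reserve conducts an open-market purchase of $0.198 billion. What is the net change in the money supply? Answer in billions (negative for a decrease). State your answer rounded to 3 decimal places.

$0.312 billion

Before: m₁ = (1 + 0.14) / (0.24 + 0.14) = 3, MB₁ = 2.45, so M₁ = 3 × 2.45 = 7.35 billion.
After: m₂ = (1 + 0.14) / (0.254 + 0.14) ≈ 2.89340, MB₂ = 2.45 + 0.198 = 2.648, so M₂ = 2.89340 × 2.648 ≈ 7.6617 billion.
ΔM = M₂ − M₁ = 7.6617 − 7.35 = 0.3117 billion.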